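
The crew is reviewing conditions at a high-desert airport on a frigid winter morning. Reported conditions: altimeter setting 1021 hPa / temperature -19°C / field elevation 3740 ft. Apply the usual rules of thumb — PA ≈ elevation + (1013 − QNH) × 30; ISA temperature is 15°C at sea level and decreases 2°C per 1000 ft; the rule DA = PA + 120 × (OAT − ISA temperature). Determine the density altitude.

260 ft

Pressure altitude = 3740 + (1013 − 1021) × 30 = 3740 + (-240) = 3500 ft.
ISA temperature at 3500 ft = 15 − 2 × (3500/1000) = 8°C.
ISA deviation = -19 − 8 = -27°C.
Density altitude = 3500 + 120 × (-27) = 260 ft.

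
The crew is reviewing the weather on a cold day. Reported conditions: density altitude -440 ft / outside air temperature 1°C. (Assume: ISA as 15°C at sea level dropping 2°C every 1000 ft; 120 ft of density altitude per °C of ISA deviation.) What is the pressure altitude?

1000 ft

DA = PA + 120 × (OAT − (15 − 2·PA/1000)) = PA + 120·OAT − 1800 + 0.24·PA = 1.24·PA + 120·OAT − 1800.
So 1.24·PA = -440 − 120 × 1 + 1800 = 1240.
PA = 1240 / 1.24 = 1000 ft.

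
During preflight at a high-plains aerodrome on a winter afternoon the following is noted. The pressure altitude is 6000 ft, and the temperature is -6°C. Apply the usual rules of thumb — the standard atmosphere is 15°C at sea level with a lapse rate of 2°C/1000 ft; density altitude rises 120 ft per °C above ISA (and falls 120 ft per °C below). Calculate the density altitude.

ISA temperature at 6000 ft = 15 − 2 × (6000/1000) = 3°C.
ISA deviation = -6 − 3 = -9°C.
Density altitude = 6000 + 120 × (-9) = 6000 + (-1080) = 4920 ft.

4920 ft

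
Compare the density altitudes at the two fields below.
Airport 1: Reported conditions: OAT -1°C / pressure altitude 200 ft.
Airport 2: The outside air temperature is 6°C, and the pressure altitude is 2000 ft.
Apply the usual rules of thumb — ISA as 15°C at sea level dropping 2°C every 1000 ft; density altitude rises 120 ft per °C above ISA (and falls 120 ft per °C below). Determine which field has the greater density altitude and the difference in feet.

Airport 1: ISA temp = 14.6°C, deviation -15.6°C, DA = 200 + 120 × (-15.6) = -1672 ft.
Airport 2: ISA temp = 11°C, deviation -5°C, DA = 2000 + 120 × (-5) = 1400 ft.
Airport 2 is higher by 1400 − (-1672) = 3072 ft.

Airport 2 by 3072 ft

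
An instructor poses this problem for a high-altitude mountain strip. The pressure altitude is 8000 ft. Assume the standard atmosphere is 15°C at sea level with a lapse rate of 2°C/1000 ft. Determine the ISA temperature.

-1°C

ISA temperature = 15 − 2 × (8000/1000) = 15 − 16 = -1°C.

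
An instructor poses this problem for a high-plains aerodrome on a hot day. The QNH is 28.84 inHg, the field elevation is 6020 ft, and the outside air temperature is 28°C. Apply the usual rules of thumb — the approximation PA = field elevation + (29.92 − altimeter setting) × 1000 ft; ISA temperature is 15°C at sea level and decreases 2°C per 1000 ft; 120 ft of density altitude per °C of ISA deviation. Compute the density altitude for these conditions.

Pressure altitude = 6020 + (29.92 − 28.84) × 1000 = 6020 + (+1080) = 7100 ft.
ISA temperature at 7100 ft = 15 − 2 × (7100/1000) = 0.8°C.
ISA deviation = 28 − 0.8 = +27.2°C.
Density altitude = 7100 + 120 × (27.2) = 10364 ft.

10364 ft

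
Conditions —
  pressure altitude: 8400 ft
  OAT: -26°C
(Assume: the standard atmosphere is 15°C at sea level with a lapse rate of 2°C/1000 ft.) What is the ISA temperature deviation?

ISA temperature at 8400 ft = 15 − 2 × (8400/1000) = -1.8°C.
Deviation = OAT − ISA = -26 − (-1.8) = -24.2°C.

ISA-24.2°C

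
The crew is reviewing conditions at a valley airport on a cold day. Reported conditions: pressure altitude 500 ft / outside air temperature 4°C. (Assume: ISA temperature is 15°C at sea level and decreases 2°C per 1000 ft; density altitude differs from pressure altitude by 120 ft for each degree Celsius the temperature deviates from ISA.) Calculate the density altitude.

-700 ft

ISA temperature at 500 ft = 15 − 2 × (500/1000) = 14°C.
ISA deviation = 4 − 14 = -10°C.
Density altitude = 500 + 120 × (-10) = 500 + (-1200) = -700 ft.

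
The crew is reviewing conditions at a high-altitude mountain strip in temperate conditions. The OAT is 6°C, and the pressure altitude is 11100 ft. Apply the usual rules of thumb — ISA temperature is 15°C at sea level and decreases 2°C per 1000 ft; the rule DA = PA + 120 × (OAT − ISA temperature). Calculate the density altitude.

ISA temperature at 11100 ft = 15 − 2 × (11100/1000) = -7.2°C.
ISA deviation = 6 − (-7.2) = +13.2°C.
Density altitude = 11100 + 120 × (13.2) = 11100 + (+1584) = 12684 ft.

12684 ft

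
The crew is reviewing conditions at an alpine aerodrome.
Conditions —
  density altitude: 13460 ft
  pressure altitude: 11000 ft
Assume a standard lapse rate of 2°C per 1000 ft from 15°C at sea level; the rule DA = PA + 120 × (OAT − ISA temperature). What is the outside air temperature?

Density altitude − pressure altitude = 13460 − 11000 = +2460 ft.
At 120 ft/°C that is an ISA deviation of 2460/120 = +20.5°C.
ISA temperature at 11000 ft = 15 − 2 × (11000/1000) = -7°C.
OAT = ISA + deviation = -7 + (+20.5) = 13.5°C.

13.5°C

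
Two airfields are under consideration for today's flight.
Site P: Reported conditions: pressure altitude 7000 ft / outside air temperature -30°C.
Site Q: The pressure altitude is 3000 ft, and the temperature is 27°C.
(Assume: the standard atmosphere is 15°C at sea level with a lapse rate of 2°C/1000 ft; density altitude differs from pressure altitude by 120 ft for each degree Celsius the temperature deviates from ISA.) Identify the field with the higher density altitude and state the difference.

Site Q by 1880 ft

Site P: ISA temp = 1°C, deviation -31°C, DA = 7000 + 120 × (-31) = 3280 ft.
Site Q: ISA temp = 9°C, deviation +18°C, DA = 3000 + 120 × 18 = 5160 ft.
Site Q is higher by 5160 − 3280 = 1880 ft.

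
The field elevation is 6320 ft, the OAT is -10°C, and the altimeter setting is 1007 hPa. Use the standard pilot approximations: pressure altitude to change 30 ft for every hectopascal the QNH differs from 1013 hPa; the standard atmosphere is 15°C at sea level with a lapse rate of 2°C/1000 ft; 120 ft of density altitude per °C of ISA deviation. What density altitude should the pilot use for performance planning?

5060 ft

Pressure altitude = 6320 + (1013 − 1007) × 30 = 6320 + (+180) = 6500 ft.
ISA temperature at 6500 ft = 15 − 2 × (6500/1000) = 2°C.
ISA deviation = -10 − 2 = -12°C.
Density altitude = 6500 + 120 × (-12) = 5060 ft.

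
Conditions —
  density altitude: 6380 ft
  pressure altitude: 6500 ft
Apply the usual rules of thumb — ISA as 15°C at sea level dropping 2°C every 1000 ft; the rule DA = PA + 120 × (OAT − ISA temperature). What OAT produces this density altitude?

Density altitude − pressure altitude = 6380 − 6500 = -120 ft.
At 120 ft/°C that is an ISA deviation of -120/120 = -1°C.
ISA temperature at 6500 ft = 15 − 2 × (6500/1000) = 2°C.
OAT = ISA + deviation = 2 + (-1) = 1°C.

1°C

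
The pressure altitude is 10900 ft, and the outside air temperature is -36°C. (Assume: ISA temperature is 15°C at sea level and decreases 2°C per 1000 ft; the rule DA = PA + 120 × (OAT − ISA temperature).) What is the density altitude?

7396 ft

ISA temperature at 10900 ft = 15 − 2 × (10900/1000) = -6.8°C.
ISA deviation = -36 − (-6.8) = -29.2°C.
Density altitude = 10900 + 120 × (-29.2) = 10900 + (-3504) = 7396 ft.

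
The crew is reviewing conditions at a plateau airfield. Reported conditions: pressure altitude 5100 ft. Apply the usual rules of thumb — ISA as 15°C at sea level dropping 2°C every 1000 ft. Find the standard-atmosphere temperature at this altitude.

4.8°C

ISA temperature = 15 − 2 × (5100/1000) = 15 − 10.2 = 4.8°C.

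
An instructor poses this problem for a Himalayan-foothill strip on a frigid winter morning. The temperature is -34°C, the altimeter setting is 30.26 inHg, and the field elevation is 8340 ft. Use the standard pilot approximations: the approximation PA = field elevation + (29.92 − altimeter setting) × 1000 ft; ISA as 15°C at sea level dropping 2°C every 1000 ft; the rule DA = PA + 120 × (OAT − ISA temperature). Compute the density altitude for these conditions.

4040 ft

Pressure altitude = 8340 + (29.92 − 30.26) × 1000 = 8340 + (-340) = 8000 ft.
ISA temperature at 8000 ft = 15 − 2 × (8000/1000) = -1°C.
ISA deviation = -34 − (-1) = -33°C.
Density altitude = 8000 + 120 × (-33) = 4040 ft.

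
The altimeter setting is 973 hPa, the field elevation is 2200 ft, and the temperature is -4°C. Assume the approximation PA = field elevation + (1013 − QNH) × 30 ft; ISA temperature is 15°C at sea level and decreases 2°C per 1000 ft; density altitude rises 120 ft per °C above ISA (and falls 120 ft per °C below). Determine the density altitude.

1936 ft

Pressure altitude = 2200 + (1013 − 973) × 30 = 2200 + (+1200) = 3400 ft.
ISA temperature at 3400 ft = 15 − 2 × (3400/1000) = 8.2°C.
ISA deviation = -4 − 8.2 = -12.2°C.
Density altitude = 3400 + 120 × (-12.2) = 1936 ft.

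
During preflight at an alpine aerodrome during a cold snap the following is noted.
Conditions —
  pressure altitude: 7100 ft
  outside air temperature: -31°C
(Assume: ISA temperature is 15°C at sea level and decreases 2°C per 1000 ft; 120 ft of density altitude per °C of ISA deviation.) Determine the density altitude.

3284 ft

ISA temperature at 7100 ft = 15 − 2 × (7100/1000) = 0.8°C.
ISA deviation = -31 − 0.8 = -31.8°C.
Density altitude = 7100 + 120 × (-31.8) = 7100 + (-3816) = 3284 ft.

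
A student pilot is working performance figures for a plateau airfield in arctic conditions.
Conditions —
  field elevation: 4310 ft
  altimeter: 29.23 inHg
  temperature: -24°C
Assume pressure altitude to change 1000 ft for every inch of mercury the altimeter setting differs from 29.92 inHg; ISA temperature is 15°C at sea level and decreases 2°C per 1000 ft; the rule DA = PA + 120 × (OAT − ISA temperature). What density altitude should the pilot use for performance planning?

1520 ft

Pressure altitude = 4310 + (29.92 − 29.23) × 1000 = 4310 + (+690) = 5000 ft.
ISA temperature at 5000 ft = 15 − 2 × (5000/1000) = 5°C.
ISA deviation = -24 − 5 = -29°C.
Density altitude = 5000 + 120 × (-29) = 1520 ft.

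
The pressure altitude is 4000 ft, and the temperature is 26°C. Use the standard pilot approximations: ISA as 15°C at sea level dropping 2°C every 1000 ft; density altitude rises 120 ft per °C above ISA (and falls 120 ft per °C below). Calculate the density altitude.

6280 ft

ISA temperature at 4000 ft = 15 − 2 × (4000/1000) = 7°C.
ISA deviation = 26 − 7 = +19°C.
Density altitude = 4000 + 120 × (19) = 4000 + (+2280) = 6280 ft.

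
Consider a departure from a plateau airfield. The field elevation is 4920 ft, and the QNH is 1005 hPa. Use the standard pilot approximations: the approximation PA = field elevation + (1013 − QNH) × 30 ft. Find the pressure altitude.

Pressure correction = (1013 − 1005) × 30 = +240 ft.
Pressure altitude = 4920 + (+240) = 5160 ft.

5160 ft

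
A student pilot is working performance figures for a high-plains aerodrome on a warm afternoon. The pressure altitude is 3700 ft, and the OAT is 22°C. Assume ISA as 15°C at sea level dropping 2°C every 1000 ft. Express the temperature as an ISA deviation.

ISA temperature at 3700 ft = 15 − 2 × (3700/1000) = 7.6°C.
Deviation = OAT − ISA = 22 − 7.6 = +14.4°C.

ISA+14.4°C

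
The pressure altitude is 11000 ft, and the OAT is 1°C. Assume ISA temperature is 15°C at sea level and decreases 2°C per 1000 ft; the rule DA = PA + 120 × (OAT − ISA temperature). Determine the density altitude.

11960 ft

ISA temperature at 11000 ft = 15 − 2 × (11000/1000) = -7°C.
ISA deviation = 1 − (-7) = +8°C.
Density altitude = 11000 + 120 × (8) = 11000 + (+960) = 11960 ft.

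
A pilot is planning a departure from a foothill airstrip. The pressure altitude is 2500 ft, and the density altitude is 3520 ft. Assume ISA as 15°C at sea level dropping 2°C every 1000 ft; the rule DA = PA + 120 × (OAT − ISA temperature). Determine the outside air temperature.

Density altitude − pressure altitude = 3520 − 2500 = +1020 ft.
At 120 ft/°C that is an ISA deviation of 1020/120 = +8.5°C.
ISA temperature at 2500 ft = 15 − 2 × (2500/1000) = 10°C.
OAT = ISA + deviation = 10 + (+8.5) = 18.5°C.

18.5°C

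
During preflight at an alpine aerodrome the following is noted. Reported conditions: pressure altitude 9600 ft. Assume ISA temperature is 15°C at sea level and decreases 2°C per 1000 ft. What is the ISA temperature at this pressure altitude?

-4.2°C

ISA temperature = 15 − 2 × (9600/1000) = 15 − 19.2 = -4.2°C.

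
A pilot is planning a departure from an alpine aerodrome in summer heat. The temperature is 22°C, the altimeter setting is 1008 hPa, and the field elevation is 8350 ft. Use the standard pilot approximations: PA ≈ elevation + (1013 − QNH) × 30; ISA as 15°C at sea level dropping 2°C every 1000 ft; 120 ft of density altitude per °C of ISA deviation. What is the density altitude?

Pressure altitude = 8350 + (1013 − 1008) × 30 = 8350 + (+150) = 8500 ft.
ISA temperature at 8500 ft = 15 − 2 × (8500/1000) = -2°C.
ISA deviation = 22 − (-2) = +24°C.
Density altitude = 8500 + 120 × (24) = 11380 ft.

11380 ft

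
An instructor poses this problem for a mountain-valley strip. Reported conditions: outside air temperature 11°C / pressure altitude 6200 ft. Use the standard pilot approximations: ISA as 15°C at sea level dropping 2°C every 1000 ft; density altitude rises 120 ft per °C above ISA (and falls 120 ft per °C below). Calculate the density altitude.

7208 ft

ISA temperature at 6200 ft = 15 − 2 × (6200/1000) = 2.6°C.
ISA deviation = 11 − 2.6 = +8.4°C.
Density altitude = 6200 + 120 × (8.4) = 6200 + (+1008) = 7208 ft.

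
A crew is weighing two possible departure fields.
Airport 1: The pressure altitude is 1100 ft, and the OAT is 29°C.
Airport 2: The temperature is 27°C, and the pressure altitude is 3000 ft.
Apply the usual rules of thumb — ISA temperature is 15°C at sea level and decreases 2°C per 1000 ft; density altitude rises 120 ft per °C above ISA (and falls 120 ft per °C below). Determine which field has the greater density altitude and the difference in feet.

Airport 2 by 2116 ft

Airport 1: ISA temp = 12.8°C, deviation +16.2°C, DA = 1100 + 120 × 16.2 = 3044 ft.
Airport 2: ISA temp = 9°C, deviation +18°C, DA = 3000 + 120 × 18 = 5160 ft.
Airport 2 is higher by 5160 − 3044 = 2116 ft.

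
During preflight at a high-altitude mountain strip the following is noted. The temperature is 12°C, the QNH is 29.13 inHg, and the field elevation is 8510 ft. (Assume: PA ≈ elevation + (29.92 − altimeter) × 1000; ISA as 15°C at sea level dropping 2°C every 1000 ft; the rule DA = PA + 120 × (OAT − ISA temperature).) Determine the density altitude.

11172 ft

Pressure altitude = 8510 + (29.92 − 29.13) × 1000 = 8510 + (+790) = 9300 ft.
ISA temperature at 9300 ft = 15 − 2 × (9300/1000) = -3.6°C.
ISA deviation = 12 − (-3.6) = +15.6°C.
Density altitude = 9300 + 120 × (15.6) = 11172 ft.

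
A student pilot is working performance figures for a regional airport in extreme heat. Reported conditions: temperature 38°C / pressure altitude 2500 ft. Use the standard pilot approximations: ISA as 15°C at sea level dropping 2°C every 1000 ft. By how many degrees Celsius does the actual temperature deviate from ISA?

ISA+28°C

ISA temperature at 2500 ft = 15 − 2 × (2500/1000) = 10°C.
Deviation = OAT − ISA = 38 − 10 = +28°C.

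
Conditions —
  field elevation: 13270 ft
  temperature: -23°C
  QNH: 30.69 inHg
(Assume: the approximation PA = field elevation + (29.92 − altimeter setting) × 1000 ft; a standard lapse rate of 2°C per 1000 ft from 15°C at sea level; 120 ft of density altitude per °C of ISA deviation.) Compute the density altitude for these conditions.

Pressure altitude = 13270 + (29.92 − 30.69) × 1000 = 13270 + (-770) = 12500 ft.
ISA temperature at 12500 ft = 15 − 2 × (12500/1000) = -10°C.
ISA deviation = -23 − (-10) = -13°C.
Density altitude = 12500 + 120 × (-13) = 10940 ft.

10940 ft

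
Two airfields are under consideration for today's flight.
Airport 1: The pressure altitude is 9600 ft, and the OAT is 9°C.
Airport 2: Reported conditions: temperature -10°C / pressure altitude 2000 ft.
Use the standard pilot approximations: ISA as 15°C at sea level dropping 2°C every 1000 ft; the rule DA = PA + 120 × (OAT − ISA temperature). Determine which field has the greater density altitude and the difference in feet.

Airport 1: ISA temp = -4.2°C, deviation +13.2°C, DA = 9600 + 120 × 13.2 = 11184 ft.
Airport 2: ISA temp = 11°C, deviation -21°C, DA = 2000 + 120 × (-21) = -520 ft.
Airport 1 is higher by 11184 − (-520) = 11704 ft.

Airport 1 by 11704 ft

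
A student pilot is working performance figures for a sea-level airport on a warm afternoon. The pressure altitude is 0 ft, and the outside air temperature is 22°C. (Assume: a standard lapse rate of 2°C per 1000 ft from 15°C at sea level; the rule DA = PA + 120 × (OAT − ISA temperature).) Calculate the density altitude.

ISA temperature at 0 ft = 15 − 2 × (0/1000) = 15°C.
ISA deviation = 22 − 15 = +7°C.
Density altitude = 0 + 120 × (7) = 0 + (+840) = 840 ft.

840 ft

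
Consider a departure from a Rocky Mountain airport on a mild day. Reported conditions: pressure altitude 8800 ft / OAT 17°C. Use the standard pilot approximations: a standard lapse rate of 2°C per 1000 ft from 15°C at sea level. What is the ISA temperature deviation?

ISA+19.6°C

ISA temperature at 8800 ft = 15 − 2 × (8800/1000) = -2.6°C.
Deviation = OAT − ISA = 17 − (-2.6) = +19.6°C.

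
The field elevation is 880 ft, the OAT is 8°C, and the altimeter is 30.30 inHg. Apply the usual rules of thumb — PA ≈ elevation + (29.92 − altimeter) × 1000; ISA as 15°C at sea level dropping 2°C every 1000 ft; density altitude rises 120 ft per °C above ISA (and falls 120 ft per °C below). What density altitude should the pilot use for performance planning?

Pressure altitude = 880 + (29.92 − 30.30) × 1000 = 880 + (-380) = 500 ft.
ISA temperature at 500 ft = 15 − 2 × (500/1000) = 14°C.
ISA deviation = 8 − 14 = -6°C.
Density altitude = 500 + 120 × (-6) = -220 ft.

-220 ft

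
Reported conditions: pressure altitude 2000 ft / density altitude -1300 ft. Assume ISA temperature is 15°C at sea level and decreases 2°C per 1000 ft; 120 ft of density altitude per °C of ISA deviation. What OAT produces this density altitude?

Density altitude − pressure altitude = -1300 − 2000 = -3300 ft.
At 120 ft/°C that is an ISA deviation of -3300/120 = -27.5°C.
ISA temperature at 2000 ft = 15 − 2 × (2000/1000) = 11°C.
OAT = ISA + deviation = 11 + (-27.5) = -16.5°C.

-16.5°C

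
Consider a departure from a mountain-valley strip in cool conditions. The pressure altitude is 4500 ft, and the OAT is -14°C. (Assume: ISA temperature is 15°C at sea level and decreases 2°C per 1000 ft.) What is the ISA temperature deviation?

ISA temperature at 4500 ft = 15 − 2 × (4500/1000) = 6°C.
Deviation = OAT − ISA = -14 − 6 = -20°C.

ISA-20°C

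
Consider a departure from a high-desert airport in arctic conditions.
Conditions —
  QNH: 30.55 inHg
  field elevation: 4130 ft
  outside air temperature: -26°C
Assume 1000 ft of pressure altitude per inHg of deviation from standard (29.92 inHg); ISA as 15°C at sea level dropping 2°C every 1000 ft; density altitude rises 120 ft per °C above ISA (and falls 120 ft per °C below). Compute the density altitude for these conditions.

Pressure altitude = 4130 + (29.92 − 30.55) × 1000 = 4130 + (-630) = 3500 ft.
ISA temperature at 3500 ft = 15 − 2 × (3500/1000) = 8°C.
ISA deviation = -26 − 8 = -34°C.
Density altitude = 3500 + 120 × (-34) = -580 ft.

-580 ft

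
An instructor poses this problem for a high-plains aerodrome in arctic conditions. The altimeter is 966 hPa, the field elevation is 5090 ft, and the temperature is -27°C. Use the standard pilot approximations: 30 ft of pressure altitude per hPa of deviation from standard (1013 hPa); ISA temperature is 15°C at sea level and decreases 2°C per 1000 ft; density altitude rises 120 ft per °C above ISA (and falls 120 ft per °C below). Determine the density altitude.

3020 ft

Pressure altitude = 5090 + (1013 − 966) × 30 = 5090 + (+1410) = 6500 ft.
ISA temperature at 6500 ft = 15 − 2 × (6500/1000) = 2°C.
ISA deviation = -27 − 2 = -29°C.
Density altitude = 6500 + 120 × (-29) = 3020 ft.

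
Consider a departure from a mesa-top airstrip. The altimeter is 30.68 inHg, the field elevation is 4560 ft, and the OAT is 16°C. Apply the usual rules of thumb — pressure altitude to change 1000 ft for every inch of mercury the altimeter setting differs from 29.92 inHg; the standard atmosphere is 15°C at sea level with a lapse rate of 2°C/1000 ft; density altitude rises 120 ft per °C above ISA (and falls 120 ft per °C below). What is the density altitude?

Pressure altitude = 4560 + (29.92 − 30.68) × 1000 = 4560 + (-760) = 3800 ft.
ISA temperature at 3800 ft = 15 − 2 × (3800/1000) = 7.4°C.
ISA deviation = 16 − 7.4 = +8.6°C.
Density altitude = 3800 + 120 × (8.6) = 4832 ft.

4832 ft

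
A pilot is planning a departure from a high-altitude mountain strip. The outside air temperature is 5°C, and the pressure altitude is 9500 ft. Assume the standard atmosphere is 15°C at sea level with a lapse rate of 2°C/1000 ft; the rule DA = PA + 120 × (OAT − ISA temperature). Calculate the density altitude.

ISA temperature at 9500 ft = 15 − 2 × (9500/1000) = -4°C.
ISA deviation = 5 − (-4) = +9°C.
Density altitude = 9500 + 120 × (9) = 9500 + (+1080) = 10580 ft.

10580 ft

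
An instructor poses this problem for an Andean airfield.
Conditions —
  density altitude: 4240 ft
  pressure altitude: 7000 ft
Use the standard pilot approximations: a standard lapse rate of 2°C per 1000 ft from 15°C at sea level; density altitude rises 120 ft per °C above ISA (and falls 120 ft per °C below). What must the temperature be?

Density altitude − pressure altitude = 4240 − 7000 = -2760 ft.
At 120 ft/°C that is an ISA deviation of -2760/120 = -23°C.
ISA temperature at 7000 ft = 15 − 2 × (7000/1000) = 1°C.
OAT = ISA + deviation = 1 + (-23) = -22°C.

-22°C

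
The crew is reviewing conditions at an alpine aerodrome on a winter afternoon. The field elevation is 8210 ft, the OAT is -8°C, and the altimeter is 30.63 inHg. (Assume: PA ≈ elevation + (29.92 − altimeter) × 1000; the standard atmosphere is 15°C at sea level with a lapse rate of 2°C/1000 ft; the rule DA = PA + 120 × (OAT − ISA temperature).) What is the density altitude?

6540 ft

Pressure altitude = 8210 + (29.92 − 30.63) × 1000 = 8210 + (-710) = 7500 ft.
ISA temperature at 7500 ft = 15 − 2 × (7500/1000) = 0°C.
ISA deviation = -8 − 0 = -8°C.
Density altitude = 7500 + 120 × (-8) = 6540 ft.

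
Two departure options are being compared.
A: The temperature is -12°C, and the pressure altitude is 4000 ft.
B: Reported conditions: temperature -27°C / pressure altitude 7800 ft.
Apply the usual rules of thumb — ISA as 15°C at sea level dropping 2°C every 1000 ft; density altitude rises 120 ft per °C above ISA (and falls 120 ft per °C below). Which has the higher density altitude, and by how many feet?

B by 2912 ft

A: ISA temp = 7°C, deviation -19°C, DA = 4000 + 120 × (-19) = 1720 ft.
B: ISA temp = -0.6°C, deviation -26.4°C, DA = 7800 + 120 × (-26.4) = 4632 ft.
B is higher by 4632 − 1720 = 2912 ft.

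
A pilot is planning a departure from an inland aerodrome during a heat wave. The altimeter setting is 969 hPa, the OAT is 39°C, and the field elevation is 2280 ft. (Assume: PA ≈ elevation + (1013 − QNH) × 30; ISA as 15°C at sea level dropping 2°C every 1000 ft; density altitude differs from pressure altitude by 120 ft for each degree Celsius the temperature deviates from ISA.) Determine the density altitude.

Pressure altitude = 2280 + (1013 − 969) × 30 = 2280 + (+1320) = 3600 ft.
ISA temperature at 3600 ft = 15 − 2 × (3600/1000) = 7.8°C.
ISA deviation = 39 − 7.8 = +31.2°C.
Density altitude = 3600 + 120 × (31.2) = 7344 ft.

7344 ft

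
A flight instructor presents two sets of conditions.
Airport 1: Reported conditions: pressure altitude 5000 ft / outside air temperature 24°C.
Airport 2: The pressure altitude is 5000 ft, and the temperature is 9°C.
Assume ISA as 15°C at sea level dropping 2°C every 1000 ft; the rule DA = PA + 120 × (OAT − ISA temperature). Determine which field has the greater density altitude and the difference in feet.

Airport 1 by 1800 ft

Airport 1: ISA temp = 5°C, deviation +19°C, DA = 5000 + 120 × 19 = 7280 ft.
Airport 2: ISA temp = 5°C, deviation +4°C, DA = 5000 + 120 × 4 = 5480 ft.
Airport 1 is higher by 7280 − 5480 = 1800 ft.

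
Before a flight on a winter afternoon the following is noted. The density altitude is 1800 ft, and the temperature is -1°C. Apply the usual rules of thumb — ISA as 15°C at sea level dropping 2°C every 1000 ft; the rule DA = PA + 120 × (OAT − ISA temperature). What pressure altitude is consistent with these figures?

3000 ft

DA = PA + 120 × (OAT − (15 − 2·PA/1000)) = PA + 120·OAT − 1800 + 0.24·PA = 1.24·PA + 120·OAT − 1800.
So 1.24·PA = 1800 − 120 × (-1) + 1800 = 3720.
PA = 3720 / 1.24 = 3000 ft.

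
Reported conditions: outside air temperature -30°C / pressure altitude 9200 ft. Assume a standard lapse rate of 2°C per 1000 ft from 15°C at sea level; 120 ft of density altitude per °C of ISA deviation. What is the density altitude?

6008 ft

ISA temperature at 9200 ft = 15 − 2 × (9200/1000) = -3.4°C.
ISA deviation = -30 − (-3.4) = -26.6°C.
Density altitude = 9200 + 120 × (-26.6) = 9200 + (-3192) = 6008 ft.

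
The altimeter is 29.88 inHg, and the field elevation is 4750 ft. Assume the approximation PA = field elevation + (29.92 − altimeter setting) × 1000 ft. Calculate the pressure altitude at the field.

Pressure correction = (29.92 − 29.88) × 1000 = +40 ft.
Pressure altitude = 4750 + (+40) = 4790 ft.

4790 ft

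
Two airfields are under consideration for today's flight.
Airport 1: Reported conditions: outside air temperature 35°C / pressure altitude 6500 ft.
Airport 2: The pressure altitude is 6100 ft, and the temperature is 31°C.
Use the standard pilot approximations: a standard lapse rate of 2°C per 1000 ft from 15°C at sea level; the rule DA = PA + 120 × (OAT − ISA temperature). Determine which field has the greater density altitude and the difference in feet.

Airport 1 by 976 ft

Airport 1: ISA temp = 2°C, deviation +33°C, DA = 6500 + 120 × 33 = 10460 ft.
Airport 2: ISA temp = 2.8°C, deviation +28.2°C, DA = 6100 + 120 × 28.2 = 9484 ft.
Airport 1 is higher by 10460 − 9484 = 976 ft.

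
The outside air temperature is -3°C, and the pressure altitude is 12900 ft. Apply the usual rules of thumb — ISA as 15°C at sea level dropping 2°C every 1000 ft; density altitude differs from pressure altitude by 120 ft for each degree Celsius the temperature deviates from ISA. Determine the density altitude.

ISA temperature at 12900 ft = 15 − 2 × (12900/1000) = -10.8°C.
ISA deviation = -3 − (-10.8) = +7.8°C.
Density altitude = 12900 + 120 × (7.8) = 12900 + (+936) = 13836 ft.

13836 ft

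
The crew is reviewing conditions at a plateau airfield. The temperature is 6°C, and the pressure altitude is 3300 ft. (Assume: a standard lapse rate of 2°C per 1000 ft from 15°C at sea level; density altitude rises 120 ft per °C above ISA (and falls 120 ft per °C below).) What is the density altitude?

3012 ft

ISA temperature at 3300 ft = 15 − 2 × (3300/1000) = 8.4°C.
ISA deviation = 6 − 8.4 = -2.4°C.
Density altitude = 3300 + 120 × (-2.4) = 3300 + (-288) = 3012 ft.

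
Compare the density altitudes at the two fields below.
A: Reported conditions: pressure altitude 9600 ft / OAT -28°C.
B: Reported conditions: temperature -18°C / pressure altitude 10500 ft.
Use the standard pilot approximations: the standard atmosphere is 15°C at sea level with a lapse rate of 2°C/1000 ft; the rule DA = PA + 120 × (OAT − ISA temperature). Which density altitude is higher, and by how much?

A: ISA temp = -4.2°C, deviation -23.8°C, DA = 9600 + 120 × (-23.8) = 6744 ft.
B: ISA temp = -6°C, deviation -12°C, DA = 10500 + 120 × (-12) = 9060 ft.
B is higher by 9060 − 6744 = 2316 ft.

B by 2316 ft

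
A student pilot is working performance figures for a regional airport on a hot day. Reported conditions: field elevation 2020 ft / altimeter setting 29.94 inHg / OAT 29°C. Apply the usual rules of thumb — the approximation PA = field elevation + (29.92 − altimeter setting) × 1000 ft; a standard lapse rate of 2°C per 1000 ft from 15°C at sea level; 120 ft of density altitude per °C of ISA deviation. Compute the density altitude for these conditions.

4160 ft

Pressure altitude = 2020 + (29.92 − 29.94) × 1000 = 2020 + (-20) = 2000 ft.
ISA temperature at 2000 ft = 15 − 2 × (2000/1000) = 11°C.
ISA deviation = 29 − 11 = +18°C.
Density altitude = 2000 + 120 × (18) = 4160 ft.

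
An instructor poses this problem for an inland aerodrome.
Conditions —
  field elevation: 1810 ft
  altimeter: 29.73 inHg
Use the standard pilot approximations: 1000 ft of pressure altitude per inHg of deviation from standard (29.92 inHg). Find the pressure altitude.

Pressure correction = (29.92 − 29.73) × 1000 = +190 ft.
Pressure altitude = 1810 + (+190) = 2000 ft.

2000 ft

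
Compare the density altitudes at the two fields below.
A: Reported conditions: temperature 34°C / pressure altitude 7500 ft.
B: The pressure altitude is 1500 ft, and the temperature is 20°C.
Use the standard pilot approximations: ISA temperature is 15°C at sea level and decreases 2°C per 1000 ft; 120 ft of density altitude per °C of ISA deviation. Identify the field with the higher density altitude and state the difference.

A: ISA temp = 0°C, deviation +34°C, DA = 7500 + 120 × 34 = 11580 ft.
B: ISA temp = 12°C, deviation +8°C, DA = 1500 + 120 × 8 = 2460 ft.
A is higher by 11580 − 2460 = 9120 ft.

A by 9120 ft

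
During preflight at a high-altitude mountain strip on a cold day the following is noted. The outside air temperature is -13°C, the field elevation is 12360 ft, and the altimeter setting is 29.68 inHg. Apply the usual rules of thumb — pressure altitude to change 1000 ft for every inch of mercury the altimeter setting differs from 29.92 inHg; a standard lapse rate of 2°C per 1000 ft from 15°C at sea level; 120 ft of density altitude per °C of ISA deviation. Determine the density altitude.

12264 ft

Pressure altitude = 12360 + (29.92 − 29.68) × 1000 = 12360 + (+240) = 12600 ft.
ISA temperature at 12600 ft = 15 − 2 × (12600/1000) = -10.2°C.
ISA deviation = -13 − (-10.2) = -2.8°C.
Density altitude = 12600 + 120 × (-2.8) = 12264 ft.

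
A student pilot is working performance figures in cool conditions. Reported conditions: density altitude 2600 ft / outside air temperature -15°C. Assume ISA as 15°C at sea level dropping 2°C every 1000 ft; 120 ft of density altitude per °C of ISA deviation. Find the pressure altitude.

5000 ft

DA = PA + 120 × (OAT − (15 − 2·PA/1000)) = PA + 120·OAT − 1800 + 0.24·PA = 1.24·PA + 120·OAT − 1800.
So 1.24·PA = 2600 − 120 × (-15) + 1800 = 6200.
PA = 6200 / 1.24 = 5000 ft.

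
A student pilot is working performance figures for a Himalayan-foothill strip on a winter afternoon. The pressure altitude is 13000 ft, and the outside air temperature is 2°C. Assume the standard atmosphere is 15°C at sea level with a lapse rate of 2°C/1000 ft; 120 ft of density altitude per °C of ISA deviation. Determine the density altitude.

14560 ft

ISA temperature at 13000 ft = 15 − 2 × (13000/1000) = -11°C.
ISA deviation = 2 − (-11) = +13°C.
Density altitude = 13000 + 120 × (13) = 13000 + (+1560) = 14560 ft.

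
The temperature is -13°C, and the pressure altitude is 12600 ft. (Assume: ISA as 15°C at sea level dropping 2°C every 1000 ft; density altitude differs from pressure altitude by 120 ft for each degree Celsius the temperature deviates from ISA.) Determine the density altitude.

12264 ft

ISA temperature at 12600 ft = 15 − 2 × (12600/1000) = -10.2°C.
ISA deviation = -13 − (-10.2) = -2.8°C.
Density altitude = 12600 + 120 × (-2.8) = 12600 + (-336) = 12264 ft.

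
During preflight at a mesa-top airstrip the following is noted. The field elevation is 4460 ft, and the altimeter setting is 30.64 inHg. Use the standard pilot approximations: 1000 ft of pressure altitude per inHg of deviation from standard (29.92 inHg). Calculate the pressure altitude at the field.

Pressure correction = (29.92 − 30.64) × 1000 = -720 ft.
Pressure altitude = 4460 + (-720) = 3740 ft.

3740 ft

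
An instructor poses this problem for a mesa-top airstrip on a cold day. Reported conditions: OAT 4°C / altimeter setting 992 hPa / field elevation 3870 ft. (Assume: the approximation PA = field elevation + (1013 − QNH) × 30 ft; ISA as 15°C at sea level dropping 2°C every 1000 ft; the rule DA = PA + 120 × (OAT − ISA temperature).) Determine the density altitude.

Pressure altitude = 3870 + (1013 − 992) × 30 = 3870 + (+630) = 4500 ft.
ISA temperature at 4500 ft = 15 − 2 × (4500/1000) = 6°C.
ISA deviation = 4 − 6 = -2°C.
Density altitude = 4500 + 120 × (-2) = 4260 ft.

4260 ft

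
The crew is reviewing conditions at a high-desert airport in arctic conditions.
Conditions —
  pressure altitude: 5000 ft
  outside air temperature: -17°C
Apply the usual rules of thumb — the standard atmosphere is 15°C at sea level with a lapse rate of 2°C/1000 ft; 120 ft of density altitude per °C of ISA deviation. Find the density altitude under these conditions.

ISA temperature at 5000 ft = 15 − 2 × (5000/1000) = 5°C.
ISA deviation = -17 − 5 = -22°C.
Density altitude = 5000 + 120 × (-22) = 5000 + (-2640) = 2360 ft.

2360 ft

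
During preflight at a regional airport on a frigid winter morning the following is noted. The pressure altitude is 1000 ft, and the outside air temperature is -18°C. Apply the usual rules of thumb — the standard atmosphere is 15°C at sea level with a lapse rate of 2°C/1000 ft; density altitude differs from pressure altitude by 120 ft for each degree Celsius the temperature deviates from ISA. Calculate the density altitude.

-2720 ft

ISA temperature at 1000 ft = 15 − 2 × (1000/1000) = 13°C.
ISA deviation = -18 − 13 = -31°C.
Density altitude = 1000 + 120 × (-31) = 1000 + (-3720) = -2720 ft.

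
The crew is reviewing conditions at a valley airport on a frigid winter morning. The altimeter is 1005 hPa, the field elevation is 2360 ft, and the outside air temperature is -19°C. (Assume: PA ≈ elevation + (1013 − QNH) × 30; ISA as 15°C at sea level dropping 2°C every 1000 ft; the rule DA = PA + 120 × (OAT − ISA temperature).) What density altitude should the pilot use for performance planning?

Pressure altitude = 2360 + (1013 − 1005) × 30 = 2360 + (+240) = 2600 ft.
ISA temperature at 2600 ft = 15 − 2 × (2600/1000) = 9.8°C.
ISA deviation = -19 − 9.8 = -28.8°C.
Density altitude = 2600 + 120 × (-28.8) = -856 ft.

-856 ft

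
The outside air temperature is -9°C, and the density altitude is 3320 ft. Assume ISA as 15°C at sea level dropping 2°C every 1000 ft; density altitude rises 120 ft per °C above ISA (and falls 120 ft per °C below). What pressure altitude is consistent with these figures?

DA = PA + 120 × (OAT − (15 − 2·PA/1000)) = PA + 120·OAT − 1800 + 0.24·PA = 1.24·PA + 120·OAT − 1800.
So 1.24·PA = 3320 − 120 × (-9) + 1800 = 6200.
PA = 6200 / 1.24 = 5000 ft.

5000 ft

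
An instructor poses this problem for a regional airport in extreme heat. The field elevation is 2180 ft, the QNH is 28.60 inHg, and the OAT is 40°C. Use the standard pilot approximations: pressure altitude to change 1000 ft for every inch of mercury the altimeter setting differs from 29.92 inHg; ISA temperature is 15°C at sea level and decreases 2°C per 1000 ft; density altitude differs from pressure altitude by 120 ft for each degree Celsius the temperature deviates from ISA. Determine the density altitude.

7340 ft

Pressure altitude = 2180 + (29.92 − 28.60) × 1000 = 2180 + (+1320) = 3500 ft.
ISA temperature at 3500 ft = 15 − 2 × (3500/1000) = 8°C.
ISA deviation = 40 − 8 = +32°C.
Density altitude = 3500 + 120 × (32) = 7340 ft.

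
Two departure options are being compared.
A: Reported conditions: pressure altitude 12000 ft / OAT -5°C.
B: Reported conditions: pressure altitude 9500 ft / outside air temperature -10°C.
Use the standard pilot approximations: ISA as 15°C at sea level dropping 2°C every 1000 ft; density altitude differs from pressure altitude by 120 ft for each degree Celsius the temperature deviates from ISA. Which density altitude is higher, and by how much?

A: ISA temp = -9°C, deviation +4°C, DA = 12000 + 120 × 4 = 12480 ft.
B: ISA temp = -4°C, deviation -6°C, DA = 9500 + 120 × (-6) = 8780 ft.
A is higher by 12480 − 8780 = 3700 ft.

A by 3700 ft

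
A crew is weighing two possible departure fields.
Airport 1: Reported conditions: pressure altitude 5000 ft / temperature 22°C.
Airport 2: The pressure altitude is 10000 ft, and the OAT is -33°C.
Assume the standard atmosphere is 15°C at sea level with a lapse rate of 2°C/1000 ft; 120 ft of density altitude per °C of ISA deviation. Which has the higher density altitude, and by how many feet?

Airport 1: ISA temp = 5°C, deviation +17°C, DA = 5000 + 120 × 17 = 7040 ft.
Airport 2: ISA temp = -5°C, deviation -28°C, DA = 10000 + 120 × (-28) = 6640 ft.
Airport 1 is higher by 7040 − 6640 = 400 ft.

Airport 1 by 400 ft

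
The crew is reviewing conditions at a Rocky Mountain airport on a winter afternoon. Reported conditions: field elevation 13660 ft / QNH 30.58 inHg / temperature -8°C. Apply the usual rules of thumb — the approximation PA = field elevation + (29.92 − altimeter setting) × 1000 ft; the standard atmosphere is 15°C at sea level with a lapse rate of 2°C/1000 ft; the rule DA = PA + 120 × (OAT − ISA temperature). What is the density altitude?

13360 ft

Pressure altitude = 13660 + (29.92 − 30.58) × 1000 = 13660 + (-660) = 13000 ft.
ISA temperature at 13000 ft = 15 − 2 × (13000/1000) = -11°C.
ISA deviation = -8 − (-11) = +3°C.
Density altitude = 13000 + 120 × (3) = 13360 ft.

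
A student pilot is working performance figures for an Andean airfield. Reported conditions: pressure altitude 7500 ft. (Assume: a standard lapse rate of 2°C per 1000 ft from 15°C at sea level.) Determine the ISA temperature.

ISA temperature = 15 − 2 × (7500/1000) = 15 − 15 = 0°C.

0°C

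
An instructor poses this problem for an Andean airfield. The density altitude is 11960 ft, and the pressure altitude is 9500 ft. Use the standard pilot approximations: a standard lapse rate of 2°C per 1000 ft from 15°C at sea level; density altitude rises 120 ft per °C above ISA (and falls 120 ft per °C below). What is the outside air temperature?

16.5°C

Density altitude − pressure altitude = 11960 − 9500 = +2460 ft.
At 120 ft/°C that is an ISA deviation of 2460/120 = +20.5°C.
ISA temperature at 9500 ft = 15 − 2 × (9500/1000) = -4°C.
OAT = ISA + deviation = -4 + (+20.5) = 16.5°C.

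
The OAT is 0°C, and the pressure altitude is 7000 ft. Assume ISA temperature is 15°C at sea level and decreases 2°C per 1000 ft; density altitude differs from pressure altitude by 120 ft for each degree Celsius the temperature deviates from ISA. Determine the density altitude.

6880 ft

ISA temperature at 7000 ft = 15 − 2 × (7000/1000) = 1°C.
ISA deviation = 0 − 1 = -1°C.
Density altitude = 7000 + 120 × (-1) = 7000 + (-120) = 6880 ft.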